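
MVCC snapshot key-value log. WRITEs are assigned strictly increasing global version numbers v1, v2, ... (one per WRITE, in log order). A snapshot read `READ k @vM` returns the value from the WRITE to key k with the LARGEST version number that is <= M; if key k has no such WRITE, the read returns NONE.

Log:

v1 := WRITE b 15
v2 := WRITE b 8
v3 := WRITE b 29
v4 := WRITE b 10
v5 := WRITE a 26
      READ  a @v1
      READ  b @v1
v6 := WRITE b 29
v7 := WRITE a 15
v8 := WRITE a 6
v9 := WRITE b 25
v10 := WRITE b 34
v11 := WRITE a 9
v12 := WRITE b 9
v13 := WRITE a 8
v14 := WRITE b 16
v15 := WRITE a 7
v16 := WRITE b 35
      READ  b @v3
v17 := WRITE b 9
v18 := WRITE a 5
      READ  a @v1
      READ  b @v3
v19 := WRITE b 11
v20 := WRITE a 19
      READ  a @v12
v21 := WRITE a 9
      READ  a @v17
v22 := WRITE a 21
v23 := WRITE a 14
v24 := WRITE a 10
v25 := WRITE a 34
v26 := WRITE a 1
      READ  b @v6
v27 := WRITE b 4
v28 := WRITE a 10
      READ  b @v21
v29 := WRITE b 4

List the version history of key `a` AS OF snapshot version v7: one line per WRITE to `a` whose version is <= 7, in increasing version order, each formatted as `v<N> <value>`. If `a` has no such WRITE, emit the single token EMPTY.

Scan writes for key=a with version <= 7:
  v1 WRITE b 15 -> skip
  v2 WRITE b 8 -> skip
  v3 WRITE b 29 -> skip
  v4 WRITE b 10 -> skip
  v5 WRITE a 26 -> keep
  v6 WRITE b 29 -> skip
  v7 WRITE a 15 -> keep
  v8 WRITE a 6 -> drop (> snap)
  v9 WRITE b 25 -> skip
  v10 WRITE b 34 -> skip
  v11 WRITE a 9 -> drop (> snap)
  v12 WRITE b 9 -> skip
  v13 WRITE a 8 -> drop (> snap)
  v14 WRITE b 16 -> skip
  v15 WRITE a 7 -> drop (> snap)
  v16 WRITE b 35 -> skip
  v17 WRITE b 9 -> skip
  v18 WRITE a 5 -> drop (> snap)
  v19 WRITE b 11 -> skip
  v20 WRITE a 19 -> drop (> snap)
  v21 WRITE a 9 -> drop (> snap)
  v22 WRITE a 21 -> drop (> snap)
  v23 WRITE a 14 -> drop (> snap)
  v24 WRITE a 10 -> drop (> snap)
  v25 WRITE a 34 -> drop (> snap)
  v26 WRITE a 1 -> drop (> snap)
  v27 WRITE b 4 -> skip
  v28 WRITE a 10 -> drop (> snap)
  v29 WRITE b 4 -> skip
Collected: [(5, 26), (7, 15)]

Answer: v5 26
v7 15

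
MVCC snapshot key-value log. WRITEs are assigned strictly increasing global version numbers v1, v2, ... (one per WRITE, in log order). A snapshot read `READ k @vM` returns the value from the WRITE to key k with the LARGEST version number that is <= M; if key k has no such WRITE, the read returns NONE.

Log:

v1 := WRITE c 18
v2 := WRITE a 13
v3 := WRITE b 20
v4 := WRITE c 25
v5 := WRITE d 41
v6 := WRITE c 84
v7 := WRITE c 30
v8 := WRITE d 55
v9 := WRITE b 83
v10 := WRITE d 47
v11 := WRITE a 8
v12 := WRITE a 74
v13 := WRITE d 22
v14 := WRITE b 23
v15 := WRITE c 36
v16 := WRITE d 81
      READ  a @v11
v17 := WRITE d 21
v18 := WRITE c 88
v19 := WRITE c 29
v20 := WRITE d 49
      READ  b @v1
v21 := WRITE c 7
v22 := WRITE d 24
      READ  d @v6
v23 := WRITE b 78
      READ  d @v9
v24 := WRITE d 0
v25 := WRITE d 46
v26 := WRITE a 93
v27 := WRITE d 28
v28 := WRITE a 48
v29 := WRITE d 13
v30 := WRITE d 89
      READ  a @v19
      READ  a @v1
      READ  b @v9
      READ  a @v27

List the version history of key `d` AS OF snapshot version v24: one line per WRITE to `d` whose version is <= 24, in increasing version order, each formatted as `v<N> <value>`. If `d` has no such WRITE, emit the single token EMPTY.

Answer: v5 41
v8 55
v10 47
v13 22
v16 81
v17 21
v20 49
v22 24
v24 0

Derivation:
Scan writes for key=d with version <= 24:
  v1 WRITE c 18 -> skip
  v2 WRITE a 13 -> skip
  v3 WRITE b 20 -> skip
  v4 WRITE c 25 -> skip
  v5 WRITE d 41 -> keep
  v6 WRITE c 84 -> skip
  v7 WRITE c 30 -> skip
  v8 WRITE d 55 -> keep
  v9 WRITE b 83 -> skip
  v10 WRITE d 47 -> keep
  v11 WRITE a 8 -> skip
  v12 WRITE a 74 -> skip
  v13 WRITE d 22 -> keep
  v14 WRITE b 23 -> skip
  v15 WRITE c 36 -> skip
  v16 WRITE d 81 -> keep
  v17 WRITE d 21 -> keep
  v18 WRITE c 88 -> skip
  v19 WRITE c 29 -> skip
  v20 WRITE d 49 -> keep
  v21 WRITE c 7 -> skip
  v22 WRITE d 24 -> keep
  v23 WRITE b 78 -> skip
  v24 WRITE d 0 -> keep
  v25 WRITE d 46 -> drop (> snap)
  v26 WRITE a 93 -> skip
  v27 WRITE d 28 -> drop (> snap)
  v28 WRITE a 48 -> skip
  v29 WRITE d 13 -> drop (> snap)
  v30 WRITE d 89 -> drop (> snap)
Collected: [(5, 41), (8, 55), (10, 47), (13, 22), (16, 81), (17, 21), (20, 49), (22, 24), (24, 0)]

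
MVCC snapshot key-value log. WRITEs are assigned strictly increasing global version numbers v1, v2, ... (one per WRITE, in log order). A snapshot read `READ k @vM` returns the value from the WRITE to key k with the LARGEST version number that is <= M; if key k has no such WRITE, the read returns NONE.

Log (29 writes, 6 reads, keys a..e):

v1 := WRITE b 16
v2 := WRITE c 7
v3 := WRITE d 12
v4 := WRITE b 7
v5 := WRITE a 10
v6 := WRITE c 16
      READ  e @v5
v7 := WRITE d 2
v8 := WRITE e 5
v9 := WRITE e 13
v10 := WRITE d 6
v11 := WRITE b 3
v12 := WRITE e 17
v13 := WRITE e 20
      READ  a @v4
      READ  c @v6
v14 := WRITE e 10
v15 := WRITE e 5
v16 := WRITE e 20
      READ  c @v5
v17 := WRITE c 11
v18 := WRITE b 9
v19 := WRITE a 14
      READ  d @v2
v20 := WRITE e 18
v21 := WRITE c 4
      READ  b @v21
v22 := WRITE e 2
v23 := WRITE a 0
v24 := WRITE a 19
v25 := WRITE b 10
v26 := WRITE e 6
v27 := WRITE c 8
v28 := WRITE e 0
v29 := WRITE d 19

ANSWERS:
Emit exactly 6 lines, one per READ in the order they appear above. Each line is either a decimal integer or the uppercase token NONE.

Answer: NONE
NONE
16
7
NONE
9

Derivation:
v1: WRITE b=16  (b history now [(1, 16)])
v2: WRITE c=7  (c history now [(2, 7)])
v3: WRITE d=12  (d history now [(3, 12)])
v4: WRITE b=7  (b history now [(1, 16), (4, 7)])
v5: WRITE a=10  (a history now [(5, 10)])
v6: WRITE c=16  (c history now [(2, 7), (6, 16)])
READ e @v5: history=[] -> no version <= 5 -> NONE
v7: WRITE d=2  (d history now [(3, 12), (7, 2)])
v8: WRITE e=5  (e history now [(8, 5)])
v9: WRITE e=13  (e history now [(8, 5), (9, 13)])
v10: WRITE d=6  (d history now [(3, 12), (7, 2), (10, 6)])
v11: WRITE b=3  (b history now [(1, 16), (4, 7), (11, 3)])
v12: WRITE e=17  (e history now [(8, 5), (9, 13), (12, 17)])
v13: WRITE e=20  (e history now [(8, 5), (9, 13), (12, 17), (13, 20)])
READ a @v4: history=[(5, 10)] -> no version <= 4 -> NONE
READ c @v6: history=[(2, 7), (6, 16)] -> pick v6 -> 16
v14: WRITE e=10  (e history now [(8, 5), (9, 13), (12, 17), (13, 20), (14, 10)])
v15: WRITE e=5  (e history now [(8, 5), (9, 13), (12, 17), (13, 20), (14, 10), (15, 5)])
v16: WRITE e=20  (e history now [(8, 5), (9, 13), (12, 17), (13, 20), (14, 10), (15, 5), (16, 20)])
READ c @v5: history=[(2, 7), (6, 16)] -> pick v2 -> 7
v17: WRITE c=11  (c history now [(2, 7), (6, 16), (17, 11)])
v18: WRITE b=9  (b history now [(1, 16), (4, 7), (11, 3), (18, 9)])
v19: WRITE a=14  (a history now [(5, 10), (19, 14)])
READ d @v2: history=[(3, 12), (7, 2), (10, 6)] -> no version <= 2 -> NONE
v20: WRITE e=18  (e history now [(8, 5), (9, 13), (12, 17), (13, 20), (14, 10), (15, 5), (16, 20), (20, 18)])
v21: WRITE c=4  (c history now [(2, 7), (6, 16), (17, 11), (21, 4)])
READ b @v21: history=[(1, 16), (4, 7), (11, 3), (18, 9)] -> pick v18 -> 9
v22: WRITE e=2  (e history now [(8, 5), (9, 13), (12, 17), (13, 20), (14, 10), (15, 5), (16, 20), (20, 18), (22, 2)])
v23: WRITE a=0  (a history now [(5, 10), (19, 14), (23, 0)])
v24: WRITE a=19  (a history now [(5, 10), (19, 14), (23, 0), (24, 19)])
v25: WRITE b=10  (b history now [(1, 16), (4, 7), (11, 3), (18, 9), (25, 10)])
v26: WRITE e=6  (e history now [(8, 5), (9, 13), (12, 17), (13, 20), (14, 10), (15, 5), (16, 20), (20, 18), (22, 2), (26, 6)])
v27: WRITE c=8  (c history now [(2, 7), (6, 16), (17, 11), (21, 4), (27, 8)])
v28: WRITE e=0  (e history now [(8, 5), (9, 13), (12, 17), (13, 20), (14, 10), (15, 5), (16, 20), (20, 18), (22, 2), (26, 6), (28, 0)])
v29: WRITE d=19  (d history now [(3, 12), (7, 2), (10, 6), (29, 19)])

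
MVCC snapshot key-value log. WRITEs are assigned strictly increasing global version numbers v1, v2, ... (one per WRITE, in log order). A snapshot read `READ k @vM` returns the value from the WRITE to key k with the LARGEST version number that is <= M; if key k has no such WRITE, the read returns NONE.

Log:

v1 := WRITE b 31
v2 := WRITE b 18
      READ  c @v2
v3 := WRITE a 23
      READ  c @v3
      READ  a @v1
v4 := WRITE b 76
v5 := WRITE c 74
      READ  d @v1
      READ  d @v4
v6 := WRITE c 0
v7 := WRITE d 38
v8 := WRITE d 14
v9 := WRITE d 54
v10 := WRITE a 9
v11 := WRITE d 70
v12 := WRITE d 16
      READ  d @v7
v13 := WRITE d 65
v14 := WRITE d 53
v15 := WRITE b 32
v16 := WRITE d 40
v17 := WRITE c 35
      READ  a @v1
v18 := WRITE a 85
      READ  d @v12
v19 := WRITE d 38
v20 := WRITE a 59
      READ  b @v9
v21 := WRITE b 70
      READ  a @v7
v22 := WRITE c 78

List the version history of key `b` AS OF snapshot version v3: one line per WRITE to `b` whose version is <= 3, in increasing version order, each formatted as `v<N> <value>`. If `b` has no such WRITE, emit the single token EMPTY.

Answer: v1 31
v2 18

Derivation:
Scan writes for key=b with version <= 3:
  v1 WRITE b 31 -> keep
  v2 WRITE b 18 -> keep
  v3 WRITE a 23 -> skip
  v4 WRITE b 76 -> drop (> snap)
  v5 WRITE c 74 -> skip
  v6 WRITE c 0 -> skip
  v7 WRITE d 38 -> skip
  v8 WRITE d 14 -> skip
  v9 WRITE d 54 -> skip
  v10 WRITE a 9 -> skip
  v11 WRITE d 70 -> skip
  v12 WRITE d 16 -> skip
  v13 WRITE d 65 -> skip
  v14 WRITE d 53 -> skip
  v15 WRITE b 32 -> drop (> snap)
  v16 WRITE d 40 -> skip
  v17 WRITE c 35 -> skip
  v18 WRITE a 85 -> skip
  v19 WRITE d 38 -> skip
  v20 WRITE a 59 -> skip
  v21 WRITE b 70 -> drop (> snap)
  v22 WRITE c 78 -> skip
Collected: [(1, 31), (2, 18)]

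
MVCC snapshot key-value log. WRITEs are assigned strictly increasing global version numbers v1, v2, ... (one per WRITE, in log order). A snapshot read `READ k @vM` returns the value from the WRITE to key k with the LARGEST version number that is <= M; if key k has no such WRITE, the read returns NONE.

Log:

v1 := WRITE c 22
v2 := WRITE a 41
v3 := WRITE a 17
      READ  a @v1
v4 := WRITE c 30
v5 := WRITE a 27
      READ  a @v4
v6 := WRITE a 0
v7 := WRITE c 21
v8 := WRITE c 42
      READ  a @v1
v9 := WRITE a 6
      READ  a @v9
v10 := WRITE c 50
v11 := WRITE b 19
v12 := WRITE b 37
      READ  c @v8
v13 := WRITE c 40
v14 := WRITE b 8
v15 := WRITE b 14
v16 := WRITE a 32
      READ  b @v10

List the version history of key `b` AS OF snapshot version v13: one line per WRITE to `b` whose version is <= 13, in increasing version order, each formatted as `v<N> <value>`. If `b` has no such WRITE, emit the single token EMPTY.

Scan writes for key=b with version <= 13:
  v1 WRITE c 22 -> skip
  v2 WRITE a 41 -> skip
  v3 WRITE a 17 -> skip
  v4 WRITE c 30 -> skip
  v5 WRITE a 27 -> skip
  v6 WRITE a 0 -> skip
  v7 WRITE c 21 -> skip
  v8 WRITE c 42 -> skip
  v9 WRITE a 6 -> skip
  v10 WRITE c 50 -> skip
  v11 WRITE b 19 -> keep
  v12 WRITE b 37 -> keep
  v13 WRITE c 40 -> skip
  v14 WRITE b 8 -> drop (> snap)
  v15 WRITE b 14 -> drop (> snap)
  v16 WRITE a 32 -> skip
Collected: [(11, 19), (12, 37)]

Answer: v11 19
v12 37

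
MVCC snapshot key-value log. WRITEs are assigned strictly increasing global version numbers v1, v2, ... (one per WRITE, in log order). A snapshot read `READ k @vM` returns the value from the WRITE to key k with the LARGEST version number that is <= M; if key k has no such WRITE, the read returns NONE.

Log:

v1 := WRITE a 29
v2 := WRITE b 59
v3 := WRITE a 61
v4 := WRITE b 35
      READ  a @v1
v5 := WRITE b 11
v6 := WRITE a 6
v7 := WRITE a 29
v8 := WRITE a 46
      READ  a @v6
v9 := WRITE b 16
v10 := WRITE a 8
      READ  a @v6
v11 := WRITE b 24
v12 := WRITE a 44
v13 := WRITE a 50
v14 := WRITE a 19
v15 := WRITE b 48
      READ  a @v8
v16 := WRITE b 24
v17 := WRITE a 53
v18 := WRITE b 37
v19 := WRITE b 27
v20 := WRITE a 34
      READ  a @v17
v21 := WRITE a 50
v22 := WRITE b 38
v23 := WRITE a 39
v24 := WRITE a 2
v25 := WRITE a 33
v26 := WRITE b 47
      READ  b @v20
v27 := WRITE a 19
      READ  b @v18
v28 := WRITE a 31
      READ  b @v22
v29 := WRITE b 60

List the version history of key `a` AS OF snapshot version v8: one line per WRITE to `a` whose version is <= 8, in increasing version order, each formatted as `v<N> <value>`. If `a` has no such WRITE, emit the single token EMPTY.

Scan writes for key=a with version <= 8:
  v1 WRITE a 29 -> keep
  v2 WRITE b 59 -> skip
  v3 WRITE a 61 -> keep
  v4 WRITE b 35 -> skip
  v5 WRITE b 11 -> skip
  v6 WRITE a 6 -> keep
  v7 WRITE a 29 -> keep
  v8 WRITE a 46 -> keep
  v9 WRITE b 16 -> skip
  v10 WRITE a 8 -> drop (> snap)
  v11 WRITE b 24 -> skip
  v12 WRITE a 44 -> drop (> snap)
  v13 WRITE a 50 -> drop (> snap)
  v14 WRITE a 19 -> drop (> snap)
  v15 WRITE b 48 -> skip
  v16 WRITE b 24 -> skip
  v17 WRITE a 53 -> drop (> snap)
  v18 WRITE b 37 -> skip
  v19 WRITE b 27 -> skip
  v20 WRITE a 34 -> drop (> snap)
  v21 WRITE a 50 -> drop (> snap)
  v22 WRITE b 38 -> skip
  v23 WRITE a 39 -> drop (> snap)
  v24 WRITE a 2 -> drop (> snap)
  v25 WRITE a 33 -> drop (> snap)
  v26 WRITE b 47 -> skip
  v27 WRITE a 19 -> drop (> snap)
  v28 WRITE a 31 -> drop (> snap)
  v29 WRITE b 60 -> skip
Collected: [(1, 29), (3, 61), (6, 6), (7, 29), (8, 46)]

Answer: v1 29
v3 61
v6 6
v7 29
v8 46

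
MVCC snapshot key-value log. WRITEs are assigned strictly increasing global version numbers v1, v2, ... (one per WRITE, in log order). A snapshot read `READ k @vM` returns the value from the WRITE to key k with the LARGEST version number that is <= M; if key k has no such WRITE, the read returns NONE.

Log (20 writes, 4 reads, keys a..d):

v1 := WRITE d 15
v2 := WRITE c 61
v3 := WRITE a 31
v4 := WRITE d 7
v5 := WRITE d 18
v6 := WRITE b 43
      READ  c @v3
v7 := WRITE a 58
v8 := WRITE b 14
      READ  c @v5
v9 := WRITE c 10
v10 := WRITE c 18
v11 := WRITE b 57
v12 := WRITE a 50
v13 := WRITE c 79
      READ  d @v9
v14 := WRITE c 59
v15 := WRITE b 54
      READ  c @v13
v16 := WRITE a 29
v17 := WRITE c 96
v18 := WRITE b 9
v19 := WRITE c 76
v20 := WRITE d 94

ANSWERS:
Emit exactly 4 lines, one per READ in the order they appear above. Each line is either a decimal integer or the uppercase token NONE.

Answer: 61
61
18
79

Derivation:
v1: WRITE d=15  (d history now [(1, 15)])
v2: WRITE c=61  (c history now [(2, 61)])
v3: WRITE a=31  (a history now [(3, 31)])
v4: WRITE d=7  (d history now [(1, 15), (4, 7)])
v5: WRITE d=18  (d history now [(1, 15), (4, 7), (5, 18)])
v6: WRITE b=43  (b history now [(6, 43)])
READ c @v3: history=[(2, 61)] -> pick v2 -> 61
v7: WRITE a=58  (a history now [(3, 31), (7, 58)])
v8: WRITE b=14  (b history now [(6, 43), (8, 14)])
READ c @v5: history=[(2, 61)] -> pick v2 -> 61
v9: WRITE c=10  (c history now [(2, 61), (9, 10)])
v10: WRITE c=18  (c history now [(2, 61), (9, 10), (10, 18)])
v11: WRITE b=57  (b history now [(6, 43), (8, 14), (11, 57)])
v12: WRITE a=50  (a history now [(3, 31), (7, 58), (12, 50)])
v13: WRITE c=79  (c history now [(2, 61), (9, 10), (10, 18), (13, 79)])
READ d @v9: history=[(1, 15), (4, 7), (5, 18)] -> pick v5 -> 18
v14: WRITE c=59  (c history now [(2, 61), (9, 10), (10, 18), (13, 79), (14, 59)])
v15: WRITE b=54  (b history now [(6, 43), (8, 14), (11, 57), (15, 54)])
READ c @v13: history=[(2, 61), (9, 10), (10, 18), (13, 79), (14, 59)] -> pick v13 -> 79
v16: WRITE a=29  (a history now [(3, 31), (7, 58), (12, 50), (16, 29)])
v17: WRITE c=96  (c history now [(2, 61), (9, 10), (10, 18), (13, 79), (14, 59), (17, 96)])
v18: WRITE b=9  (b history now [(6, 43), (8, 14), (11, 57), (15, 54), (18, 9)])
v19: WRITE c=76  (c history now [(2, 61), (9, 10), (10, 18), (13, 79), (14, 59), (17, 96), (19, 76)])
v20: WRITE d=94  (d history now [(1, 15), (4, 7), (5, 18), (20, 94)])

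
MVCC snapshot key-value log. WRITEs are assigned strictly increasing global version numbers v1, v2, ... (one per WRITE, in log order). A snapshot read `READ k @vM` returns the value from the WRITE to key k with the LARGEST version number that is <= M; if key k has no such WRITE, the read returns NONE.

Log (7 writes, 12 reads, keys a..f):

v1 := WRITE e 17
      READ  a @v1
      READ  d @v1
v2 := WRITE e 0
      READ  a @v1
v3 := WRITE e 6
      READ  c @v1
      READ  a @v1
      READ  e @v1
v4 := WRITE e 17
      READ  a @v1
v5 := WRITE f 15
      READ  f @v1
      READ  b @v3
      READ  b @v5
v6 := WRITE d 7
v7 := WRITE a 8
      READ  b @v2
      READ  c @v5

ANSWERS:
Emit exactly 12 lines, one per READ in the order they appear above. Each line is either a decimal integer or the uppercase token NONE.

v1: WRITE e=17  (e history now [(1, 17)])
READ a @v1: history=[] -> no version <= 1 -> NONE
READ d @v1: history=[] -> no version <= 1 -> NONE
v2: WRITE e=0  (e history now [(1, 17), (2, 0)])
READ a @v1: history=[] -> no version <= 1 -> NONE
v3: WRITE e=6  (e history now [(1, 17), (2, 0), (3, 6)])
READ c @v1: history=[] -> no version <= 1 -> NONE
READ a @v1: history=[] -> no version <= 1 -> NONE
READ e @v1: history=[(1, 17), (2, 0), (3, 6)] -> pick v1 -> 17
v4: WRITE e=17  (e history now [(1, 17), (2, 0), (3, 6), (4, 17)])
READ a @v1: history=[] -> no version <= 1 -> NONE
v5: WRITE f=15  (f history now [(5, 15)])
READ f @v1: history=[(5, 15)] -> no version <= 1 -> NONE
READ b @v3: history=[] -> no version <= 3 -> NONE
READ b @v5: history=[] -> no version <= 5 -> NONE
v6: WRITE d=7  (d history now [(6, 7)])
v7: WRITE a=8  (a history now [(7, 8)])
READ b @v2: history=[] -> no version <= 2 -> NONE
READ c @v5: history=[] -> no version <= 5 -> NONE

Answer: NONE
NONE
NONE
NONE
NONE
17
NONE
NONE
NONE
NONE
NONE
NONE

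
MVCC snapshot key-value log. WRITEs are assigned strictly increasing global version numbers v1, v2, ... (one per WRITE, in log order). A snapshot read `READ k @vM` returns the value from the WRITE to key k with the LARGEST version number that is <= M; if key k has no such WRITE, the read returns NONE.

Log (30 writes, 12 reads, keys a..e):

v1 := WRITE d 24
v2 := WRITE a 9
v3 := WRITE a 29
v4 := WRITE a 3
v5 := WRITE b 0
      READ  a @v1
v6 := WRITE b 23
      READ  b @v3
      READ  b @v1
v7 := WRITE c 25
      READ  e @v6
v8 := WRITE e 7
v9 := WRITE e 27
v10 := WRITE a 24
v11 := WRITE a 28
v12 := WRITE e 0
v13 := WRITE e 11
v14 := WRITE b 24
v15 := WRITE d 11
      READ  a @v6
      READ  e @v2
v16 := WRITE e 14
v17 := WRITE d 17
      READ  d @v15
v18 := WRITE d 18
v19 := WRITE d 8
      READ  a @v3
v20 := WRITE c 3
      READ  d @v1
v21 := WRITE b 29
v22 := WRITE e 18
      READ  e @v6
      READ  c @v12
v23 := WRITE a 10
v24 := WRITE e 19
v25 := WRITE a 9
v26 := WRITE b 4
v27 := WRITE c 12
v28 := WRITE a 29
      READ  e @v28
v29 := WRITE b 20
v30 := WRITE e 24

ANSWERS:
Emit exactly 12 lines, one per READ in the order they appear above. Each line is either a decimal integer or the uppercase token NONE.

v1: WRITE d=24  (d history now [(1, 24)])
v2: WRITE a=9  (a history now [(2, 9)])
v3: WRITE a=29  (a history now [(2, 9), (3, 29)])
v4: WRITE a=3  (a history now [(2, 9), (3, 29), (4, 3)])
v5: WRITE b=0  (b history now [(5, 0)])
READ a @v1: history=[(2, 9), (3, 29), (4, 3)] -> no version <= 1 -> NONE
v6: WRITE b=23  (b history now [(5, 0), (6, 23)])
READ b @v3: history=[(5, 0), (6, 23)] -> no version <= 3 -> NONE
READ b @v1: history=[(5, 0), (6, 23)] -> no version <= 1 -> NONE
v7: WRITE c=25  (c history now [(7, 25)])
READ e @v6: history=[] -> no version <= 6 -> NONE
v8: WRITE e=7  (e history now [(8, 7)])
v9: WRITE e=27  (e history now [(8, 7), (9, 27)])
v10: WRITE a=24  (a history now [(2, 9), (3, 29), (4, 3), (10, 24)])
v11: WRITE a=28  (a history now [(2, 9), (3, 29), (4, 3), (10, 24), (11, 28)])
v12: WRITE e=0  (e history now [(8, 7), (9, 27), (12, 0)])
v13: WRITE e=11  (e history now [(8, 7), (9, 27), (12, 0), (13, 11)])
v14: WRITE b=24  (b history now [(5, 0), (6, 23), (14, 24)])
v15: WRITE d=11  (d history now [(1, 24), (15, 11)])
READ a @v6: history=[(2, 9), (3, 29), (4, 3), (10, 24), (11, 28)] -> pick v4 -> 3
READ e @v2: history=[(8, 7), (9, 27), (12, 0), (13, 11)] -> no version <= 2 -> NONE
v16: WRITE e=14  (e history now [(8, 7), (9, 27), (12, 0), (13, 11), (16, 14)])
v17: WRITE d=17  (d history now [(1, 24), (15, 11), (17, 17)])
READ d @v15: history=[(1, 24), (15, 11), (17, 17)] -> pick v15 -> 11
v18: WRITE d=18  (d history now [(1, 24), (15, 11), (17, 17), (18, 18)])
v19: WRITE d=8  (d history now [(1, 24), (15, 11), (17, 17), (18, 18), (19, 8)])
READ a @v3: history=[(2, 9), (3, 29), (4, 3), (10, 24), (11, 28)] -> pick v3 -> 29
v20: WRITE c=3  (c history now [(7, 25), (20, 3)])
READ d @v1: history=[(1, 24), (15, 11), (17, 17), (18, 18), (19, 8)] -> pick v1 -> 24
v21: WRITE b=29  (b history now [(5, 0), (6, 23), (14, 24), (21, 29)])
v22: WRITE e=18  (e history now [(8, 7), (9, 27), (12, 0), (13, 11), (16, 14), (22, 18)])
READ e @v6: history=[(8, 7), (9, 27), (12, 0), (13, 11), (16, 14), (22, 18)] -> no version <= 6 -> NONE
READ c @v12: history=[(7, 25), (20, 3)] -> pick v7 -> 25
v23: WRITE a=10  (a history now [(2, 9), (3, 29), (4, 3), (10, 24), (11, 28), (23, 10)])
v24: WRITE e=19  (e history now [(8, 7), (9, 27), (12, 0), (13, 11), (16, 14), (22, 18), (24, 19)])
v25: WRITE a=9  (a history now [(2, 9), (3, 29), (4, 3), (10, 24), (11, 28), (23, 10), (25, 9)])
v26: WRITE b=4  (b history now [(5, 0), (6, 23), (14, 24), (21, 29), (26, 4)])
v27: WRITE c=12  (c history now [(7, 25), (20, 3), (27, 12)])
v28: WRITE a=29  (a history now [(2, 9), (3, 29), (4, 3), (10, 24), (11, 28), (23, 10), (25, 9), (28, 29)])
READ e @v28: history=[(8, 7), (9, 27), (12, 0), (13, 11), (16, 14), (22, 18), (24, 19)] -> pick v24 -> 19
v29: WRITE b=20  (b history now [(5, 0), (6, 23), (14, 24), (21, 29), (26, 4), (29, 20)])
v30: WRITE e=24  (e history now [(8, 7), (9, 27), (12, 0), (13, 11), (16, 14), (22, 18), (24, 19), (30, 24)])

Answer: NONE
NONE
NONE
NONE
3
NONE
11
29
24
NONE
25
19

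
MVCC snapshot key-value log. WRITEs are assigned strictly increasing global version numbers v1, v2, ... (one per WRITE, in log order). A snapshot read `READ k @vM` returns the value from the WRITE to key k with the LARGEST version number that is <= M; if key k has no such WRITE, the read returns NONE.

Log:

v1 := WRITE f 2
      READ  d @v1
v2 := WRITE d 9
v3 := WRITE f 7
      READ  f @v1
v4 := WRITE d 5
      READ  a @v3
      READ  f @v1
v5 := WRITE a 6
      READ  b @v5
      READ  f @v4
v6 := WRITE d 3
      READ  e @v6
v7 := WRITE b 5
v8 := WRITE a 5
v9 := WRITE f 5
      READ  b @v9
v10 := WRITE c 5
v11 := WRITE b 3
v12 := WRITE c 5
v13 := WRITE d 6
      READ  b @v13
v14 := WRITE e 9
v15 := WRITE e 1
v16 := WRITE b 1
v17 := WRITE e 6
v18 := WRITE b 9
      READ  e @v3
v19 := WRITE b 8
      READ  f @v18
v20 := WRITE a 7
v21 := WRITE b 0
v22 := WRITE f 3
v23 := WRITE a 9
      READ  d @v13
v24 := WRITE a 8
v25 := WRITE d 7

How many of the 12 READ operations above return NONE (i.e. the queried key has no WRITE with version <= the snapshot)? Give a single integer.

v1: WRITE f=2  (f history now [(1, 2)])
READ d @v1: history=[] -> no version <= 1 -> NONE
v2: WRITE d=9  (d history now [(2, 9)])
v3: WRITE f=7  (f history now [(1, 2), (3, 7)])
READ f @v1: history=[(1, 2), (3, 7)] -> pick v1 -> 2
v4: WRITE d=5  (d history now [(2, 9), (4, 5)])
READ a @v3: history=[] -> no version <= 3 -> NONE
READ f @v1: history=[(1, 2), (3, 7)] -> pick v1 -> 2
v5: WRITE a=6  (a history now [(5, 6)])
READ b @v5: history=[] -> no version <= 5 -> NONE
READ f @v4: history=[(1, 2), (3, 7)] -> pick v3 -> 7
v6: WRITE d=3  (d history now [(2, 9), (4, 5), (6, 3)])
READ e @v6: history=[] -> no version <= 6 -> NONE
v7: WRITE b=5  (b history now [(7, 5)])
v8: WRITE a=5  (a history now [(5, 6), (8, 5)])
v9: WRITE f=5  (f history now [(1, 2), (3, 7), (9, 5)])
READ b @v9: history=[(7, 5)] -> pick v7 -> 5
v10: WRITE c=5  (c history now [(10, 5)])
v11: WRITE b=3  (b history now [(7, 5), (11, 3)])
v12: WRITE c=5  (c history now [(10, 5), (12, 5)])
v13: WRITE d=6  (d history now [(2, 9), (4, 5), (6, 3), (13, 6)])
READ b @v13: history=[(7, 5), (11, 3)] -> pick v11 -> 3
v14: WRITE e=9  (e history now [(14, 9)])
v15: WRITE e=1  (e history now [(14, 9), (15, 1)])
v16: WRITE b=1  (b history now [(7, 5), (11, 3), (16, 1)])
v17: WRITE e=6  (e history now [(14, 9), (15, 1), (17, 6)])
v18: WRITE b=9  (b history now [(7, 5), (11, 3), (16, 1), (18, 9)])
READ e @v3: history=[(14, 9), (15, 1), (17, 6)] -> no version <= 3 -> NONE
v19: WRITE b=8  (b history now [(7, 5), (11, 3), (16, 1), (18, 9), (19, 8)])
READ f @v18: history=[(1, 2), (3, 7), (9, 5)] -> pick v9 -> 5
v20: WRITE a=7  (a history now [(5, 6), (8, 5), (20, 7)])
v21: WRITE b=0  (b history now [(7, 5), (11, 3), (16, 1), (18, 9), (19, 8), (21, 0)])
v22: WRITE f=3  (f history now [(1, 2), (3, 7), (9, 5), (22, 3)])
v23: WRITE a=9  (a history now [(5, 6), (8, 5), (20, 7), (23, 9)])
READ d @v13: history=[(2, 9), (4, 5), (6, 3), (13, 6)] -> pick v13 -> 6
v24: WRITE a=8  (a history now [(5, 6), (8, 5), (20, 7), (23, 9), (24, 8)])
v25: WRITE d=7  (d history now [(2, 9), (4, 5), (6, 3), (13, 6), (25, 7)])
Read results in order: ['NONE', '2', 'NONE', '2', 'NONE', '7', 'NONE', '5', '3', 'NONE', '5', '6']
NONE count = 5

Answer: 5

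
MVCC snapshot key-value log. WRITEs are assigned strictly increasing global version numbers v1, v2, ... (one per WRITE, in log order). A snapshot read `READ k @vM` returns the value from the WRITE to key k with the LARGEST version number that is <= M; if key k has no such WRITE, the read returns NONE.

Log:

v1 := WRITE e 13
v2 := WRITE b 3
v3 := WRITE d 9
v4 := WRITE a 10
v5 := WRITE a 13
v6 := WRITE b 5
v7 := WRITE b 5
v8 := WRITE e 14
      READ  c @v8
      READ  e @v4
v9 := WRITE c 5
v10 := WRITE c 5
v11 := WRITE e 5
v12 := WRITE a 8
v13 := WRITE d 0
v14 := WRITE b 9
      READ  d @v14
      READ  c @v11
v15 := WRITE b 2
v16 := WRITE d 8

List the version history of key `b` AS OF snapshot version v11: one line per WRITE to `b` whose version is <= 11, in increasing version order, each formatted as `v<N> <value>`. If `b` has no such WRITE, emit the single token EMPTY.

Answer: v2 3
v6 5
v7 5

Derivation:
Scan writes for key=b with version <= 11:
  v1 WRITE e 13 -> skip
  v2 WRITE b 3 -> keep
  v3 WRITE d 9 -> skip
  v4 WRITE a 10 -> skip
  v5 WRITE a 13 -> skip
  v6 WRITE b 5 -> keep
  v7 WRITE b 5 -> keep
  v8 WRITE e 14 -> skip
  v9 WRITE c 5 -> skip
  v10 WRITE c 5 -> skip
  v11 WRITE e 5 -> skip
  v12 WRITE a 8 -> skip
  v13 WRITE d 0 -> skip
  v14 WRITE b 9 -> drop (> snap)
  v15 WRITE b 2 -> drop (> snap)
  v16 WRITE d 8 -> skip
Collected: [(2, 3), (6, 5), (7, 5)]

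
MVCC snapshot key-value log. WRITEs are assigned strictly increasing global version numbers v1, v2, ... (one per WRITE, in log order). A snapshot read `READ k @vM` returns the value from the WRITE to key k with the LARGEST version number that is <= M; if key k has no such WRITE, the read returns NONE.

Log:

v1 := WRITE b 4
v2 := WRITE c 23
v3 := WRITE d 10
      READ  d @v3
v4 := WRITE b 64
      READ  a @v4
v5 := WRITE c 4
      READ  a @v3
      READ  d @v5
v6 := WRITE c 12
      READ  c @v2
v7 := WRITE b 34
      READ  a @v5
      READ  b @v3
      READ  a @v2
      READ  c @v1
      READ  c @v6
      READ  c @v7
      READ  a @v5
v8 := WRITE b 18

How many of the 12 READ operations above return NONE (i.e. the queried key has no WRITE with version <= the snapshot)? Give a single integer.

v1: WRITE b=4  (b history now [(1, 4)])
v2: WRITE c=23  (c history now [(2, 23)])
v3: WRITE d=10  (d history now [(3, 10)])
READ d @v3: history=[(3, 10)] -> pick v3 -> 10
v4: WRITE b=64  (b history now [(1, 4), (4, 64)])
READ a @v4: history=[] -> no version <= 4 -> NONE
v5: WRITE c=4  (c history now [(2, 23), (5, 4)])
READ a @v3: history=[] -> no version <= 3 -> NONE
READ d @v5: history=[(3, 10)] -> pick v3 -> 10
v6: WRITE c=12  (c history now [(2, 23), (5, 4), (6, 12)])
READ c @v2: history=[(2, 23), (5, 4), (6, 12)] -> pick v2 -> 23
v7: WRITE b=34  (b history now [(1, 4), (4, 64), (7, 34)])
READ a @v5: history=[] -> no version <= 5 -> NONE
READ b @v3: history=[(1, 4), (4, 64), (7, 34)] -> pick v1 -> 4
READ a @v2: history=[] -> no version <= 2 -> NONE
READ c @v1: history=[(2, 23), (5, 4), (6, 12)] -> no version <= 1 -> NONE
READ c @v6: history=[(2, 23), (5, 4), (6, 12)] -> pick v6 -> 12
READ c @v7: history=[(2, 23), (5, 4), (6, 12)] -> pick v6 -> 12
READ a @v5: history=[] -> no version <= 5 -> NONE
v8: WRITE b=18  (b history now [(1, 4), (4, 64), (7, 34), (8, 18)])
Read results in order: ['10', 'NONE', 'NONE', '10', '23', 'NONE', '4', 'NONE', 'NONE', '12', '12', 'NONE']
NONE count = 6

Answer: 6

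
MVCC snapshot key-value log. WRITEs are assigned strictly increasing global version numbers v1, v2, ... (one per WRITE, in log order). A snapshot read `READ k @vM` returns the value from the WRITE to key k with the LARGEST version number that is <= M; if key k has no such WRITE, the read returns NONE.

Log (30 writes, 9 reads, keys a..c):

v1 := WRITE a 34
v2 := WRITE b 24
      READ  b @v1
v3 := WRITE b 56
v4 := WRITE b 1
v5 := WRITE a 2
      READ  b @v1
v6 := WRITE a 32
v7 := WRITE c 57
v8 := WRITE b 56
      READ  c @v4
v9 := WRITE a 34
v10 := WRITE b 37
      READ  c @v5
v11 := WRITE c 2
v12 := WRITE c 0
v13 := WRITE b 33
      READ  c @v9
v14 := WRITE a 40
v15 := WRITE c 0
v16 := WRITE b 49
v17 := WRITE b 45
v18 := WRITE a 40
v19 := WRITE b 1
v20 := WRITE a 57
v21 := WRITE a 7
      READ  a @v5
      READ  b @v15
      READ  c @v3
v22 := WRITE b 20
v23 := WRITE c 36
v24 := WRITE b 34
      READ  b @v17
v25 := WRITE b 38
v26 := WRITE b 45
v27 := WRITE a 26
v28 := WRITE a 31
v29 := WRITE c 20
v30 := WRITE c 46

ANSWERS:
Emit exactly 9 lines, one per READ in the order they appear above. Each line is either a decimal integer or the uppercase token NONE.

v1: WRITE a=34  (a history now [(1, 34)])
v2: WRITE b=24  (b history now [(2, 24)])
READ b @v1: history=[(2, 24)] -> no version <= 1 -> NONE
v3: WRITE b=56  (b history now [(2, 24), (3, 56)])
v4: WRITE b=1  (b history now [(2, 24), (3, 56), (4, 1)])
v5: WRITE a=2  (a history now [(1, 34), (5, 2)])
READ b @v1: history=[(2, 24), (3, 56), (4, 1)] -> no version <= 1 -> NONE
v6: WRITE a=32  (a history now [(1, 34), (5, 2), (6, 32)])
v7: WRITE c=57  (c history now [(7, 57)])
v8: WRITE b=56  (b history now [(2, 24), (3, 56), (4, 1), (8, 56)])
READ c @v4: history=[(7, 57)] -> no version <= 4 -> NONE
v9: WRITE a=34  (a history now [(1, 34), (5, 2), (6, 32), (9, 34)])
v10: WRITE b=37  (b history now [(2, 24), (3, 56), (4, 1), (8, 56), (10, 37)])
READ c @v5: history=[(7, 57)] -> no version <= 5 -> NONE
v11: WRITE c=2  (c history now [(7, 57), (11, 2)])
v12: WRITE c=0  (c history now [(7, 57), (11, 2), (12, 0)])
v13: WRITE b=33  (b history now [(2, 24), (3, 56), (4, 1), (8, 56), (10, 37), (13, 33)])
READ c @v9: history=[(7, 57), (11, 2), (12, 0)] -> pick v7 -> 57
v14: WRITE a=40  (a history now [(1, 34), (5, 2), (6, 32), (9, 34), (14, 40)])
v15: WRITE c=0  (c history now [(7, 57), (11, 2), (12, 0), (15, 0)])
v16: WRITE b=49  (b history now [(2, 24), (3, 56), (4, 1), (8, 56), (10, 37), (13, 33), (16, 49)])
v17: WRITE b=45  (b history now [(2, 24), (3, 56), (4, 1), (8, 56), (10, 37), (13, 33), (16, 49), (17, 45)])
v18: WRITE a=40  (a history now [(1, 34), (5, 2), (6, 32), (9, 34), (14, 40), (18, 40)])
v19: WRITE b=1  (b history now [(2, 24), (3, 56), (4, 1), (8, 56), (10, 37), (13, 33), (16, 49), (17, 45), (19, 1)])
v20: WRITE a=57  (a history now [(1, 34), (5, 2), (6, 32), (9, 34), (14, 40), (18, 40), (20, 57)])
v21: WRITE a=7  (a history now [(1, 34), (5, 2), (6, 32), (9, 34), (14, 40), (18, 40), (20, 57), (21, 7)])
READ a @v5: history=[(1, 34), (5, 2), (6, 32), (9, 34), (14, 40), (18, 40), (20, 57), (21, 7)] -> pick v5 -> 2
READ b @v15: history=[(2, 24), (3, 56), (4, 1), (8, 56), (10, 37), (13, 33), (16, 49), (17, 45), (19, 1)] -> pick v13 -> 33
READ c @v3: history=[(7, 57), (11, 2), (12, 0), (15, 0)] -> no version <= 3 -> NONE
v22: WRITE b=20  (b history now [(2, 24), (3, 56), (4, 1), (8, 56), (10, 37), (13, 33), (16, 49), (17, 45), (19, 1), (22, 20)])
v23: WRITE c=36  (c history now [(7, 57), (11, 2), (12, 0), (15, 0), (23, 36)])
v24: WRITE b=34  (b history now [(2, 24), (3, 56), (4, 1), (8, 56), (10, 37), (13, 33), (16, 49), (17, 45), (19, 1), (22, 20), (24, 34)])
READ b @v17: history=[(2, 24), (3, 56), (4, 1), (8, 56), (10, 37), (13, 33), (16, 49), (17, 45), (19, 1), (22, 20), (24, 34)] -> pick v17 -> 45
v25: WRITE b=38  (b history now [(2, 24), (3, 56), (4, 1), (8, 56), (10, 37), (13, 33), (16, 49), (17, 45), (19, 1), (22, 20), (24, 34), (25, 38)])
v26: WRITE b=45  (b history now [(2, 24), (3, 56), (4, 1), (8, 56), (10, 37), (13, 33), (16, 49), (17, 45), (19, 1), (22, 20), (24, 34), (25, 38), (26, 45)])
v27: WRITE a=26  (a history now [(1, 34), (5, 2), (6, 32), (9, 34), (14, 40), (18, 40), (20, 57), (21, 7), (27, 26)])
v28: WRITE a=31  (a history now [(1, 34), (5, 2), (6, 32), (9, 34), (14, 40), (18, 40), (20, 57), (21, 7), (27, 26), (28, 31)])
v29: WRITE c=20  (c history now [(7, 57), (11, 2), (12, 0), (15, 0), (23, 36), (29, 20)])
v30: WRITE c=46  (c history now [(7, 57), (11, 2), (12, 0), (15, 0), (23, 36), (29, 20), (30, 46)])

Answer: NONE
NONE
NONE
NONE
57
2
33
NONE
45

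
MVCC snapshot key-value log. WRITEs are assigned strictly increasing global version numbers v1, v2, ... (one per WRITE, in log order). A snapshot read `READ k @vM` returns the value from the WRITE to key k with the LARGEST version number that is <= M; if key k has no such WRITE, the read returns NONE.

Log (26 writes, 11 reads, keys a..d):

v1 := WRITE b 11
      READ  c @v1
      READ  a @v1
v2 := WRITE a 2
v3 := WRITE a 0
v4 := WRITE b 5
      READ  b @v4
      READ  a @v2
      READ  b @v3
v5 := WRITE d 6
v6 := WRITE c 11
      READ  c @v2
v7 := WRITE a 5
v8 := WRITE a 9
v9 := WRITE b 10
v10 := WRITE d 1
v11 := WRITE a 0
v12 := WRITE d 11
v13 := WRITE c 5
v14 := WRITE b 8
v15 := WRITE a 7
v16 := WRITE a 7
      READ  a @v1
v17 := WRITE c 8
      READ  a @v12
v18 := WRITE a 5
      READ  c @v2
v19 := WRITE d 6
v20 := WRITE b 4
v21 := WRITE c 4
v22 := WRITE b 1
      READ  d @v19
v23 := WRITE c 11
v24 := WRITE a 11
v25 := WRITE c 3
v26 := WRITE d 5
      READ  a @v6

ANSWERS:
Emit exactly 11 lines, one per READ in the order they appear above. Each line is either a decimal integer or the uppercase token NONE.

v1: WRITE b=11  (b history now [(1, 11)])
READ c @v1: history=[] -> no version <= 1 -> NONE
READ a @v1: history=[] -> no version <= 1 -> NONE
v2: WRITE a=2  (a history now [(2, 2)])
v3: WRITE a=0  (a history now [(2, 2), (3, 0)])
v4: WRITE b=5  (b history now [(1, 11), (4, 5)])
READ b @v4: history=[(1, 11), (4, 5)] -> pick v4 -> 5
READ a @v2: history=[(2, 2), (3, 0)] -> pick v2 -> 2
READ b @v3: history=[(1, 11), (4, 5)] -> pick v1 -> 11
v5: WRITE d=6  (d history now [(5, 6)])
v6: WRITE c=11  (c history now [(6, 11)])
READ c @v2: history=[(6, 11)] -> no version <= 2 -> NONE
v7: WRITE a=5  (a history now [(2, 2), (3, 0), (7, 5)])
v8: WRITE a=9  (a history now [(2, 2), (3, 0), (7, 5), (8, 9)])
v9: WRITE b=10  (b history now [(1, 11), (4, 5), (9, 10)])
v10: WRITE d=1  (d history now [(5, 6), (10, 1)])
v11: WRITE a=0  (a history now [(2, 2), (3, 0), (7, 5), (8, 9), (11, 0)])
v12: WRITE d=11  (d history now [(5, 6), (10, 1), (12, 11)])
v13: WRITE c=5  (c history now [(6, 11), (13, 5)])
v14: WRITE b=8  (b history now [(1, 11), (4, 5), (9, 10), (14, 8)])
v15: WRITE a=7  (a history now [(2, 2), (3, 0), (7, 5), (8, 9), (11, 0), (15, 7)])
v16: WRITE a=7  (a history now [(2, 2), (3, 0), (7, 5), (8, 9), (11, 0), (15, 7), (16, 7)])
READ a @v1: history=[(2, 2), (3, 0), (7, 5), (8, 9), (11, 0), (15, 7), (16, 7)] -> no version <= 1 -> NONE
v17: WRITE c=8  (c history now [(6, 11), (13, 5), (17, 8)])
READ a @v12: history=[(2, 2), (3, 0), (7, 5), (8, 9), (11, 0), (15, 7), (16, 7)] -> pick v11 -> 0
v18: WRITE a=5  (a history now [(2, 2), (3, 0), (7, 5), (8, 9), (11, 0), (15, 7), (16, 7), (18, 5)])
READ c @v2: history=[(6, 11), (13, 5), (17, 8)] -> no version <= 2 -> NONE
v19: WRITE d=6  (d history now [(5, 6), (10, 1), (12, 11), (19, 6)])
v20: WRITE b=4  (b history now [(1, 11), (4, 5), (9, 10), (14, 8), (20, 4)])
v21: WRITE c=4  (c history now [(6, 11), (13, 5), (17, 8), (21, 4)])
v22: WRITE b=1  (b history now [(1, 11), (4, 5), (9, 10), (14, 8), (20, 4), (22, 1)])
READ d @v19: history=[(5, 6), (10, 1), (12, 11), (19, 6)] -> pick v19 -> 6
v23: WRITE c=11  (c history now [(6, 11), (13, 5), (17, 8), (21, 4), (23, 11)])
v24: WRITE a=11  (a history now [(2, 2), (3, 0), (7, 5), (8, 9), (11, 0), (15, 7), (16, 7), (18, 5), (24, 11)])
v25: WRITE c=3  (c history now [(6, 11), (13, 5), (17, 8), (21, 4), (23, 11), (25, 3)])
v26: WRITE d=5  (d history now [(5, 6), (10, 1), (12, 11), (19, 6), (26, 5)])
READ a @v6: history=[(2, 2), (3, 0), (7, 5), (8, 9), (11, 0), (15, 7), (16, 7), (18, 5), (24, 11)] -> pick v3 -> 0

Answer: NONE
NONE
5
2
11
NONE
NONE
0
NONE
6
0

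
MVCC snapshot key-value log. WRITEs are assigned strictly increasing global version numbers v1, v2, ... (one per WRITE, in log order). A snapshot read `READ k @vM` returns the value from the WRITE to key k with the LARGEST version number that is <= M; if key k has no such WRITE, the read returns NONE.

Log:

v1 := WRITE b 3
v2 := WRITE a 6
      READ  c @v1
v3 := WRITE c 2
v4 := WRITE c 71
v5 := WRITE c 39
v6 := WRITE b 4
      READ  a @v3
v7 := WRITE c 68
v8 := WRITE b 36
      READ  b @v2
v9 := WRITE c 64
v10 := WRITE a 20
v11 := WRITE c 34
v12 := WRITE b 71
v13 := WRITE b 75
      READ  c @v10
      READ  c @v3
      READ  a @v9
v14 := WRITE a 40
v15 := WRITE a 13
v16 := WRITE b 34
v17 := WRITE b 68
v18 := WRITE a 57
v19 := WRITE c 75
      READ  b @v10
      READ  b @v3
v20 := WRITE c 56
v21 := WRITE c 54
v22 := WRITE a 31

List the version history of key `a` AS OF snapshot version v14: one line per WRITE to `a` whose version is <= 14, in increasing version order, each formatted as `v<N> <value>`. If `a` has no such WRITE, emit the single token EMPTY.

Scan writes for key=a with version <= 14:
  v1 WRITE b 3 -> skip
  v2 WRITE a 6 -> keep
  v3 WRITE c 2 -> skip
  v4 WRITE c 71 -> skip
  v5 WRITE c 39 -> skip
  v6 WRITE b 4 -> skip
  v7 WRITE c 68 -> skip
  v8 WRITE b 36 -> skip
  v9 WRITE c 64 -> skip
  v10 WRITE a 20 -> keep
  v11 WRITE c 34 -> skip
  v12 WRITE b 71 -> skip
  v13 WRITE b 75 -> skip
  v14 WRITE a 40 -> keep
  v15 WRITE a 13 -> drop (> snap)
  v16 WRITE b 34 -> skip
  v17 WRITE b 68 -> skip
  v18 WRITE a 57 -> drop (> snap)
  v19 WRITE c 75 -> skip
  v20 WRITE c 56 -> skip
  v21 WRITE c 54 -> skip
  v22 WRITE a 31 -> drop (> snap)
Collected: [(2, 6), (10, 20), (14, 40)]

Answer: v2 6
v10 20
v14 40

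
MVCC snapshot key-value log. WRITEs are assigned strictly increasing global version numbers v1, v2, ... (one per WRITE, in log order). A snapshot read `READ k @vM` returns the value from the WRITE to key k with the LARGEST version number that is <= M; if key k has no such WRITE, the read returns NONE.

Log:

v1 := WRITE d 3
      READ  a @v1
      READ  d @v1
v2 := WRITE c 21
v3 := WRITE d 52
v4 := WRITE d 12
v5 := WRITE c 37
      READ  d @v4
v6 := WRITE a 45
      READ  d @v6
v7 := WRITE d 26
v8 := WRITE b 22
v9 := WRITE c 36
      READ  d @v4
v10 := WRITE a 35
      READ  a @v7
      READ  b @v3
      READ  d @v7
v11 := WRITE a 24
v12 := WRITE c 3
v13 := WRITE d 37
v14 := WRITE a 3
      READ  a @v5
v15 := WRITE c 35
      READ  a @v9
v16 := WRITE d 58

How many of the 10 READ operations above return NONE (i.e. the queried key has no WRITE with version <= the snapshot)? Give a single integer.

Answer: 3

Derivation:
v1: WRITE d=3  (d history now [(1, 3)])
READ a @v1: history=[] -> no version <= 1 -> NONE
READ d @v1: history=[(1, 3)] -> pick v1 -> 3
v2: WRITE c=21  (c history now [(2, 21)])
v3: WRITE d=52  (d history now [(1, 3), (3, 52)])
v4: WRITE d=12  (d history now [(1, 3), (3, 52), (4, 12)])
v5: WRITE c=37  (c history now [(2, 21), (5, 37)])
READ d @v4: history=[(1, 3), (3, 52), (4, 12)] -> pick v4 -> 12
v6: WRITE a=45  (a history now [(6, 45)])
READ d @v6: history=[(1, 3), (3, 52), (4, 12)] -> pick v4 -> 12
v7: WRITE d=26  (d history now [(1, 3), (3, 52), (4, 12), (7, 26)])
v8: WRITE b=22  (b history now [(8, 22)])
v9: WRITE c=36  (c history now [(2, 21), (5, 37), (9, 36)])
READ d @v4: history=[(1, 3), (3, 52), (4, 12), (7, 26)] -> pick v4 -> 12
v10: WRITE a=35  (a history now [(6, 45), (10, 35)])
READ a @v7: history=[(6, 45), (10, 35)] -> pick v6 -> 45
READ b @v3: history=[(8, 22)] -> no version <= 3 -> NONE
READ d @v7: history=[(1, 3), (3, 52), (4, 12), (7, 26)] -> pick v7 -> 26
v11: WRITE a=24  (a history now [(6, 45), (10, 35), (11, 24)])
v12: WRITE c=3  (c history now [(2, 21), (5, 37), (9, 36), (12, 3)])
v13: WRITE d=37  (d history now [(1, 3), (3, 52), (4, 12), (7, 26), (13, 37)])
v14: WRITE a=3  (a history now [(6, 45), (10, 35), (11, 24), (14, 3)])
READ a @v5: history=[(6, 45), (10, 35), (11, 24), (14, 3)] -> no version <= 5 -> NONE
v15: WRITE c=35  (c history now [(2, 21), (5, 37), (9, 36), (12, 3), (15, 35)])
READ a @v9: history=[(6, 45), (10, 35), (11, 24), (14, 3)] -> pick v6 -> 45
v16: WRITE d=58  (d history now [(1, 3), (3, 52), (4, 12), (7, 26), (13, 37), (16, 58)])
Read results in order: ['NONE', '3', '12', '12', '12', '45', 'NONE', '26', 'NONE', '45']
NONE count = 3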